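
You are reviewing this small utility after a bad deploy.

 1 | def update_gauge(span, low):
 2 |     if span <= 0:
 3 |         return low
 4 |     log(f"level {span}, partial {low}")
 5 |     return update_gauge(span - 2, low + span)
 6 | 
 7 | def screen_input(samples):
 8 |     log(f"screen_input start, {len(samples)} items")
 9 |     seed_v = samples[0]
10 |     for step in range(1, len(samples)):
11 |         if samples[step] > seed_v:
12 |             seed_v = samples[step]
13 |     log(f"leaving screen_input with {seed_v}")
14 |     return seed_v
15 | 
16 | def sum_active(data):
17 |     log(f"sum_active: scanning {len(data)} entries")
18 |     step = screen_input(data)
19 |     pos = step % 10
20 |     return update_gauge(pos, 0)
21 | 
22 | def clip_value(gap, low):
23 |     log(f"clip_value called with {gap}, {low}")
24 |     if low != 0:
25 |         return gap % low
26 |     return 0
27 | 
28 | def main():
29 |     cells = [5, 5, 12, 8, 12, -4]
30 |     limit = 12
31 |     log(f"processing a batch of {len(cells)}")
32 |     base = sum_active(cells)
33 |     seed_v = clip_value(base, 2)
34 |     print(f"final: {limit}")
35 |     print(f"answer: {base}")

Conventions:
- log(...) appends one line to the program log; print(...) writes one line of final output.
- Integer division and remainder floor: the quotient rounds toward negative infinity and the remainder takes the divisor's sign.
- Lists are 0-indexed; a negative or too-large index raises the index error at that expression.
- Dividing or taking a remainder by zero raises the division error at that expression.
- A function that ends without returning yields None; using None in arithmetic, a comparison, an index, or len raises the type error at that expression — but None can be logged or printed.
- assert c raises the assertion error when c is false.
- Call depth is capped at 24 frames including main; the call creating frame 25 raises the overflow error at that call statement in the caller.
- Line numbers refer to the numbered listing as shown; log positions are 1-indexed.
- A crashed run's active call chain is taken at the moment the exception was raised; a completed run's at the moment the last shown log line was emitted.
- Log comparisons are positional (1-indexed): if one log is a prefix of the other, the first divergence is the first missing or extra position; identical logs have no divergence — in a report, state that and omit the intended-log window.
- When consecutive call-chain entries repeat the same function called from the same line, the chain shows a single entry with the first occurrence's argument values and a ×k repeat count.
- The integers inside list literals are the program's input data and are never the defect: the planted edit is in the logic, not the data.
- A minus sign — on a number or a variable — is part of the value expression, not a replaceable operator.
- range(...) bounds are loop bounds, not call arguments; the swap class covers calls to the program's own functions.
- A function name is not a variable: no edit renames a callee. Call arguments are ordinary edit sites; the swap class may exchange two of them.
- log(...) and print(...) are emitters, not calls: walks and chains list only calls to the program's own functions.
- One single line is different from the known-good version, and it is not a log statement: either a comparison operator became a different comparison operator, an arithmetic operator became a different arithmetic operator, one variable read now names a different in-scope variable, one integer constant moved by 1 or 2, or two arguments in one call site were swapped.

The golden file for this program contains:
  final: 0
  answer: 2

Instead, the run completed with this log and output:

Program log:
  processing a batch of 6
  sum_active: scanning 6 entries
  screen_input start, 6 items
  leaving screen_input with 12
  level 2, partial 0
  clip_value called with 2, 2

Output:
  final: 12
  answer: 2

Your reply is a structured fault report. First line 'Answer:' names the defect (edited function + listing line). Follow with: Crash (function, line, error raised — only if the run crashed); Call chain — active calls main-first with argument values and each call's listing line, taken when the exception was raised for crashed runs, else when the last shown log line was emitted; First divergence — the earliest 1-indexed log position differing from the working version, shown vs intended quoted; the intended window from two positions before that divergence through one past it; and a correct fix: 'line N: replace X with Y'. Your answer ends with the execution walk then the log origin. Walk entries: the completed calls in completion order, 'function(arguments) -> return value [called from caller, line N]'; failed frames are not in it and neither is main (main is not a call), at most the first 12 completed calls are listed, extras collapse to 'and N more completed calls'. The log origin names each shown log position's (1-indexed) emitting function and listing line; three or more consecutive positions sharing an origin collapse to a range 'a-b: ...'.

Answer: the defect is in main at line 34.
Core observation: Every logged value matches the working version; the printed result is what differs.
Call chain: main -> clip_value(2, 2) (called at line 33).
First divergence: none — the logs agree in full.
Execution walk:
  screen_input([5, 5, 12, 8, 12, -4]) -> 12  [called from sum_active, line 18]
  update_gauge(0, 2) -> 2  [called from update_gauge, line 5]
  update_gauge(2, 0) -> 2  [called from sum_active, line 20]
  sum_active([5, 5, 12, 8, 12, -4]) -> 2  [called from main, line 32]
  clip_value(2, 2) -> 0  [called from main, line 33]
Log origins:
  1 — main, line 31
  2 — sum_active, line 17
  3 — screen_input, line 8
  4 — screen_input, line 13
  5 — update_gauge, line 4
  6 — clip_value, line 23
A correct fix: line 34: replace `limit` with `seed_v`.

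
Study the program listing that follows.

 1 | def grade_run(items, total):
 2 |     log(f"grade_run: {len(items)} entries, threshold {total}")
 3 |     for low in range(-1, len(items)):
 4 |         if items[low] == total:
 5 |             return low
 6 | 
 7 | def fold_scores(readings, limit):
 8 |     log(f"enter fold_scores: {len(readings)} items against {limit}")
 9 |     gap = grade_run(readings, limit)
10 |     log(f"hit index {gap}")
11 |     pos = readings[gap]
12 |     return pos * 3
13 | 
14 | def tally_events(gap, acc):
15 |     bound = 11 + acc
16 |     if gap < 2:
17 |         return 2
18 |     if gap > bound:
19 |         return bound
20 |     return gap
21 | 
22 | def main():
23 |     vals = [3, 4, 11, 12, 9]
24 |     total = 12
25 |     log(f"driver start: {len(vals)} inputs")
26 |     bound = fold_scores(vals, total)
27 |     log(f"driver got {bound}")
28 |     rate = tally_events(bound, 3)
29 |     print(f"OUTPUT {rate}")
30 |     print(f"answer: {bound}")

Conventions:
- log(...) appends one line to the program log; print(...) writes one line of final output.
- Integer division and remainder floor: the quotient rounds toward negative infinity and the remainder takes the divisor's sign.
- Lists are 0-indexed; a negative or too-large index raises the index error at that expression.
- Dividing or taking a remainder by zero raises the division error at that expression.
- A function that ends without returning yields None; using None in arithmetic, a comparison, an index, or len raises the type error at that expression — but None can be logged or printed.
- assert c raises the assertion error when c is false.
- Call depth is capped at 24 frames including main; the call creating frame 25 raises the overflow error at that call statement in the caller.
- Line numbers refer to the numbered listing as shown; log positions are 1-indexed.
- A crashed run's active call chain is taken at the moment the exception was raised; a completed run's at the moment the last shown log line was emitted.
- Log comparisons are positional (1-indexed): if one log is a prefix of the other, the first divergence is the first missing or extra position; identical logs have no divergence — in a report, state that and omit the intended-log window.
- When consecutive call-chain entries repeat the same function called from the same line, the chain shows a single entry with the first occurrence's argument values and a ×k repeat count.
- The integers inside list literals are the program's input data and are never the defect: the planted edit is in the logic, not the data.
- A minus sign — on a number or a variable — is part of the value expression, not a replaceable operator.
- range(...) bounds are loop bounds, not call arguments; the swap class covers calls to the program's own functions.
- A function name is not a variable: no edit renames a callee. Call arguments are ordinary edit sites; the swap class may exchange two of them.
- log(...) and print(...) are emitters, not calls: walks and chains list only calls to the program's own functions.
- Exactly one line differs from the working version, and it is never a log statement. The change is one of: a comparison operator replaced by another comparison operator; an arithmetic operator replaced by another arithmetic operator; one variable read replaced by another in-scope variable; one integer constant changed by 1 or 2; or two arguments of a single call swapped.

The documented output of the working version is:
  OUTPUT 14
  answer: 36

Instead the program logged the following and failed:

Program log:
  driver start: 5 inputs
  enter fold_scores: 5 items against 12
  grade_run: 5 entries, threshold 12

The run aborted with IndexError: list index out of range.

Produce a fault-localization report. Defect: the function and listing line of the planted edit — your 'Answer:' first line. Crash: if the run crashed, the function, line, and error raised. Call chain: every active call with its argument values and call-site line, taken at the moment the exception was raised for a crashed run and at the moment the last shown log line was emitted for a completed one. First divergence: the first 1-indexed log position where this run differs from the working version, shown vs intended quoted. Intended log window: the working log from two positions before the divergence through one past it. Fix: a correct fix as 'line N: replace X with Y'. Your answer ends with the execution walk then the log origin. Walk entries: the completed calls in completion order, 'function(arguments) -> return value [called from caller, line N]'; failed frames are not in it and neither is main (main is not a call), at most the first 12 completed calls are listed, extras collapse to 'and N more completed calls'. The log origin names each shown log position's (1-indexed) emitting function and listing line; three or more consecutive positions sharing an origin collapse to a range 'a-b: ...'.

Answer: the defect is in grade_run at line 3.
The tell: A complete run would log 'hit index 3' next, but this one stopped at 3 lines.
Crash: grade_run, line 4, IndexError.
Call chain: main -> fold_scores([3, 4, 11, 12, 9], 12) (called at line 26) -> grade_run([3, 4, 11, 12, 9], 12) (called at line 9).
First divergence: position 4 — the faulty run's log ends after 3 lines; the working version continues with 'hit index 3'.
Intended log window:
  2: enter fold_scores: 5 items against 12
  3: grade_run: 5 entries, threshold 12
  4: hit index 3
  5: driver got 36
Execution walk:
  (no call completed)
Origin of each log line:
  1: emitted by main (line 25)
  2: emitted by fold_scores (line 8)
  3: emitted by grade_run (line 2)
A correct fix: line 3: replace `-1` with `0`.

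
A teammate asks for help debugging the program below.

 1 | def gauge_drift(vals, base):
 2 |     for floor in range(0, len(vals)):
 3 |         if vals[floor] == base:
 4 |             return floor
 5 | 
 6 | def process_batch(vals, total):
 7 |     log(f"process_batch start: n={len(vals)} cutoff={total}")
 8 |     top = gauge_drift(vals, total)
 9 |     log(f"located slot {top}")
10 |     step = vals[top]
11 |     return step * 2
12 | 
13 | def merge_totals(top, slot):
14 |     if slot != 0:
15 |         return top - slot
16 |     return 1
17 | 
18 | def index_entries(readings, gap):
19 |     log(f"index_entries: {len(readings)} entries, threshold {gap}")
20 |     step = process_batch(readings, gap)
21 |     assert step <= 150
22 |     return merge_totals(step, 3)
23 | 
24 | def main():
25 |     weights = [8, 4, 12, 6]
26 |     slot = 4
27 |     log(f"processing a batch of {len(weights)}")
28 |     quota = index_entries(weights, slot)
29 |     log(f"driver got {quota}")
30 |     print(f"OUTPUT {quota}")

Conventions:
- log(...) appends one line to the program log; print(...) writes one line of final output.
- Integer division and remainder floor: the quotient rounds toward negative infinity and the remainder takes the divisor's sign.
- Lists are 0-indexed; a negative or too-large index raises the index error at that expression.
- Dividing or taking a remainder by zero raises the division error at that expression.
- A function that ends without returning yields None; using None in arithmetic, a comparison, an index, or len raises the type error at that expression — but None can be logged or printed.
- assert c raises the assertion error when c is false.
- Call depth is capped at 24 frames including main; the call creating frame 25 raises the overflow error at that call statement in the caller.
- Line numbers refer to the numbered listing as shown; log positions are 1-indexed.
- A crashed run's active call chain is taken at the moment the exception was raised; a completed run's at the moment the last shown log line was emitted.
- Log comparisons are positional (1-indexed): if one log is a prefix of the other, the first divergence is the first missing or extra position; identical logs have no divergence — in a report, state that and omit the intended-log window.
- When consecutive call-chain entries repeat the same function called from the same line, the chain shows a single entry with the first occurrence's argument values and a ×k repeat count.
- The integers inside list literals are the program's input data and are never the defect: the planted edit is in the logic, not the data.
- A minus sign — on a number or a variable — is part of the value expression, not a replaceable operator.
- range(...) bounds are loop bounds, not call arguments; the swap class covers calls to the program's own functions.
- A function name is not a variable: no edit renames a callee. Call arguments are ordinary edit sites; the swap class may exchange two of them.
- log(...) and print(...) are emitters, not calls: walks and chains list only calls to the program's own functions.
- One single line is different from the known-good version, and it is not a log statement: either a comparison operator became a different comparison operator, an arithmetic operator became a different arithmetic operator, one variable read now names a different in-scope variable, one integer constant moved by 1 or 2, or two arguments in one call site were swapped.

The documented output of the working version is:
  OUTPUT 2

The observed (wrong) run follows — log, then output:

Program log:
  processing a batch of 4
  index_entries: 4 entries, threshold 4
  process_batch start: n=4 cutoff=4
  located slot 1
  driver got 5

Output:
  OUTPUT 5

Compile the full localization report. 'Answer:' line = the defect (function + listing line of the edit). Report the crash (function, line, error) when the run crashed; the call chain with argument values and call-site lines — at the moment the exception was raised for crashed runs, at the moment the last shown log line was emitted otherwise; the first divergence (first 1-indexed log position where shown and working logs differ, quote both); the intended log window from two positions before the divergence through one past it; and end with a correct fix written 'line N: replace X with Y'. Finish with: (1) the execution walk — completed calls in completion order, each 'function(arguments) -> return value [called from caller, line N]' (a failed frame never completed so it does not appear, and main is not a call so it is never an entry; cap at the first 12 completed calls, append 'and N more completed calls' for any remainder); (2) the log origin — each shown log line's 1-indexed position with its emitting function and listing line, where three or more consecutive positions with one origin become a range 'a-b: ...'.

Answer: the defect is in merge_totals at line 15.
The tell: Position 5 is the first bad log line: 'driver got 5' should read 'driver got 2'.
Call chain: main.
First divergence: position 5 — shown 'driver got 5', intended 'driver got 2'.
Intended log window:
  3: process_batch start: n=4 cutoff=4
  4: located slot 1
  5: driver got 2
Execution walk:
  gauge_drift([8, 4, 12, 6], 4) -> 1  [called from process_batch, line 8]
  process_batch([8, 4, 12, 6], 4) -> 8  [called from index_entries, line 20]
  merge_totals(8, 3) -> 5  [called from index_entries, line 22]
  index_entries([8, 4, 12, 6], 4) -> 5  [called from main, line 28]
Log line origins:
  1: from main, line 27
  2: from index_entries, line 19
  3: from process_batch, line 7
  4: from process_batch, line 9
  5: from main, line 29
A correct fix: line 15: replace `-` with `%`.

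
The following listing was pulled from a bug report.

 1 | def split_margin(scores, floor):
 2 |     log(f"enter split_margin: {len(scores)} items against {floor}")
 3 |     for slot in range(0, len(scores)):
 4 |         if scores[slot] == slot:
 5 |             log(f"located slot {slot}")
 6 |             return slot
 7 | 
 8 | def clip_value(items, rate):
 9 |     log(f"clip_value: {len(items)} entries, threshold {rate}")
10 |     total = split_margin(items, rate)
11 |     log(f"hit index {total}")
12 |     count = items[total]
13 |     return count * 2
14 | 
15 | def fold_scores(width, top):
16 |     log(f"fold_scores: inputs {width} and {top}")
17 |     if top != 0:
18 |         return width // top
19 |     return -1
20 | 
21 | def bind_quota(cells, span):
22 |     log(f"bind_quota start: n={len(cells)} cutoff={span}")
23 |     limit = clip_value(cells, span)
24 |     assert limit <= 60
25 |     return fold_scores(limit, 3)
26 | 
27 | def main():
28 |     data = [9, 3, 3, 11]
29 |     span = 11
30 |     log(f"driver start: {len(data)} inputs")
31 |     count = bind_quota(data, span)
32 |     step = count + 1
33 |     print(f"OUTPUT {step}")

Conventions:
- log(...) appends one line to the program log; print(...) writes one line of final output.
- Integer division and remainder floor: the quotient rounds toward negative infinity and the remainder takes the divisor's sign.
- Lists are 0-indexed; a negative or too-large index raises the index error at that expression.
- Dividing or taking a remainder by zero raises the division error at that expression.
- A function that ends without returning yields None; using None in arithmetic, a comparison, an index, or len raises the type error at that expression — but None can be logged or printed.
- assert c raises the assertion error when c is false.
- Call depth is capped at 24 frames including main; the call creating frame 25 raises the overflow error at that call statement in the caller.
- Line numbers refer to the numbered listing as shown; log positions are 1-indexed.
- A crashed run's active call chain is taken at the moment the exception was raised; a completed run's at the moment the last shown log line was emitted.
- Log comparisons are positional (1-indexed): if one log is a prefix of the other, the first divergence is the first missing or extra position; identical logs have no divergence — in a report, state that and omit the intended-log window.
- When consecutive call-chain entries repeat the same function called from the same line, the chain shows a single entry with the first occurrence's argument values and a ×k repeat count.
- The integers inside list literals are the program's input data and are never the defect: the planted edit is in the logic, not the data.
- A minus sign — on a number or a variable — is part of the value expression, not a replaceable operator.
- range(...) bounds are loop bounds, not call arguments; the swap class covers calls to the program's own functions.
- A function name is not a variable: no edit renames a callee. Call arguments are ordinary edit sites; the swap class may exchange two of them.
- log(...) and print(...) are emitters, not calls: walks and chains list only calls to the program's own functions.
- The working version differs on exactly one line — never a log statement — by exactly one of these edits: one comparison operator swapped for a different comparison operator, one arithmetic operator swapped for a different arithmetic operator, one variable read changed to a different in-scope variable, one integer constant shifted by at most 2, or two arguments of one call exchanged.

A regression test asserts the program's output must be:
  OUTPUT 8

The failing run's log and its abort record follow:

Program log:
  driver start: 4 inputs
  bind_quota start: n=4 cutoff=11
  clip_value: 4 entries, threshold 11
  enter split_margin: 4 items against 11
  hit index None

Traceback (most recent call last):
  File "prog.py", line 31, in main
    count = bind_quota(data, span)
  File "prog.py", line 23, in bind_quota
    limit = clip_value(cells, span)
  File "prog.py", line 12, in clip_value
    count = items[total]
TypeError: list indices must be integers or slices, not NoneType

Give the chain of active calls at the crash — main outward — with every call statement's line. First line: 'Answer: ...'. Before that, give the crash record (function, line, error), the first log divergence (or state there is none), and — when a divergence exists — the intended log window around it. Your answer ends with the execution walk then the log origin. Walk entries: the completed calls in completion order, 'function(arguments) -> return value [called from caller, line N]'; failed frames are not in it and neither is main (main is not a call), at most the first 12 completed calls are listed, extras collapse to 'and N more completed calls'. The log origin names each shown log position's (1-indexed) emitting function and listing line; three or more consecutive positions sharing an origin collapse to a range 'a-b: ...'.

Answer: main -> bind_quota (called at line 31) -> clip_value (called at line 23).
Core observation: Everything matches until log position 5, which reads 'hit index None' in place of 'located slot 3'.
Crash: clip_value, line 12, TypeError.
First divergence: position 5 — the shown line 'hit index None' should read 'located slot 3'.
Intended log window:
  3: clip_value: 4 entries, threshold 11
  4: enter split_margin: 4 items against 11
  5: located slot 3
  6: hit index 3
Execution walk:
  split_margin([9, 3, 3, 11], 11) -> None  [called from clip_value, line 10]
Log line origins:
  1 — main, line 30
  2 — bind_quota, line 22
  3 — clip_value, line 9
  4 — split_margin, line 2
  5 — clip_value, line 11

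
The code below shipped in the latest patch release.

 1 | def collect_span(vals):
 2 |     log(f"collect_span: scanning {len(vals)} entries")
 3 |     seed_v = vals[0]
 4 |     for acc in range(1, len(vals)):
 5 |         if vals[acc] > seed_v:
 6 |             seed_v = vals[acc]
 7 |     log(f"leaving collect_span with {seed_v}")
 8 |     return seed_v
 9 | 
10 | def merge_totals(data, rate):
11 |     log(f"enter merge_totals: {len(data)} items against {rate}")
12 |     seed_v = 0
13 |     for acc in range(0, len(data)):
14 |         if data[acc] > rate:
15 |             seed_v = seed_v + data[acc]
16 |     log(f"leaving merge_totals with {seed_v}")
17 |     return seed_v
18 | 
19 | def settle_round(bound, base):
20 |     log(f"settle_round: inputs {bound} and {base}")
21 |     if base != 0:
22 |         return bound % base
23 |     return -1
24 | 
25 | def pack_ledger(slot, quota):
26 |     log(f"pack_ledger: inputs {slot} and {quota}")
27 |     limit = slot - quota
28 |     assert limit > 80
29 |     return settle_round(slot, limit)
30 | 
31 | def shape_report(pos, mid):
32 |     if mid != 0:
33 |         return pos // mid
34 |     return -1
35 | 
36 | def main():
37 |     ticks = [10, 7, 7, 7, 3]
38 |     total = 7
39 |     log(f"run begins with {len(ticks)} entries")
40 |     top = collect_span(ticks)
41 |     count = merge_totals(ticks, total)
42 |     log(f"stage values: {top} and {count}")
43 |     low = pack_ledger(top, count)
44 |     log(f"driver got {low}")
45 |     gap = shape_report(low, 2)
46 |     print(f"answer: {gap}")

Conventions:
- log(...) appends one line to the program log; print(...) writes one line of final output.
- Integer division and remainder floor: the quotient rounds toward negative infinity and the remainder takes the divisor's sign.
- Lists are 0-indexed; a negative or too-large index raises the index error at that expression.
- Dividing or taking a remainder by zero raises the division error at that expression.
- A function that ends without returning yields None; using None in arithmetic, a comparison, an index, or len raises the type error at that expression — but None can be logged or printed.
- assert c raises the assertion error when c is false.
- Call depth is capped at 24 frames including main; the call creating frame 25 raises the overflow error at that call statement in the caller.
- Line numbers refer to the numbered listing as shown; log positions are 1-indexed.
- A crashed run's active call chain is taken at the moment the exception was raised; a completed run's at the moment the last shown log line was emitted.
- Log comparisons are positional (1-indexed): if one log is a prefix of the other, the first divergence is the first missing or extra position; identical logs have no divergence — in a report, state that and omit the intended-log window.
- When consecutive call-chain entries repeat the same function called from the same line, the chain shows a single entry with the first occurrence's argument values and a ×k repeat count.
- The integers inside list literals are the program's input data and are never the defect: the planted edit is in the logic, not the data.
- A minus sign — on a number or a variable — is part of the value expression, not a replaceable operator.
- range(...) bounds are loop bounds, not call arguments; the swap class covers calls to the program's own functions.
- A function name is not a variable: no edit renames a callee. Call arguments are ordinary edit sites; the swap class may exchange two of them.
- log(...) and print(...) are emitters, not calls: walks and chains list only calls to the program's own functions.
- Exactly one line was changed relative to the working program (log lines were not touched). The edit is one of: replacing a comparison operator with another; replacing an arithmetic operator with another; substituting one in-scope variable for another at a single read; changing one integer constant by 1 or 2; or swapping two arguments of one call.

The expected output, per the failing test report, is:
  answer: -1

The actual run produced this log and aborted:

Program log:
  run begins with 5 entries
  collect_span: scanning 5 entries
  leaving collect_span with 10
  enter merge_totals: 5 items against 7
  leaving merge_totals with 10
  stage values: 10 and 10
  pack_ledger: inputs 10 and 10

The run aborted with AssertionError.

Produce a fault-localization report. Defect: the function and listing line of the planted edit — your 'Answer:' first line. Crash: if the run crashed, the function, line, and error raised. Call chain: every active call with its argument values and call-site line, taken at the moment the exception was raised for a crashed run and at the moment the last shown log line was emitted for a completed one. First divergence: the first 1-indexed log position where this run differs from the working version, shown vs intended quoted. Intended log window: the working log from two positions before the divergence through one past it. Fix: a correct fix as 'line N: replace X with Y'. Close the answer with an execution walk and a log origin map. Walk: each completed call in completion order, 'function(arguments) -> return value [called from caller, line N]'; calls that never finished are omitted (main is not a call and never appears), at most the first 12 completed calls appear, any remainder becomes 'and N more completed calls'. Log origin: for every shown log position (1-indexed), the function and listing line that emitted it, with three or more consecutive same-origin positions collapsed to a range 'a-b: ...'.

Answer: the defect is in pack_ledger at line 28.
Core observation: Only 7 log lines were emitted before the run died; the intended continuation was 'settle_round: inputs 10 and 0'.
Crash: pack_ledger, line 28, AssertionError.
Call chain: main -> pack_ledger(10, 10) (called at line 43).
First divergence: position 8 — after 7 matching lines the faulty run goes silent; intended next line 'settle_round: inputs 10 and 0'.
Intended log window:
  6: stage values: 10 and 10
  7: pack_ledger: inputs 10 and 10
  8: settle_round: inputs 10 and 0
  9: driver got -1
Execution walk:
  collect_span([10, 7, 7, 7, 3]) -> 10  [called from main, line 40]
  merge_totals([10, 7, 7, 7, 3], 7) -> 10  [called from main, line 41]
Origin of each log line:
  1 — main, line 39
  2 — collect_span, line 2
  3 — collect_span, line 7
  4 — merge_totals, line 11
  5 — merge_totals, line 16
  6 — main, line 42
  7 — pack_ledger, line 26
A correct fix: line 28: replace `>` with `<=`.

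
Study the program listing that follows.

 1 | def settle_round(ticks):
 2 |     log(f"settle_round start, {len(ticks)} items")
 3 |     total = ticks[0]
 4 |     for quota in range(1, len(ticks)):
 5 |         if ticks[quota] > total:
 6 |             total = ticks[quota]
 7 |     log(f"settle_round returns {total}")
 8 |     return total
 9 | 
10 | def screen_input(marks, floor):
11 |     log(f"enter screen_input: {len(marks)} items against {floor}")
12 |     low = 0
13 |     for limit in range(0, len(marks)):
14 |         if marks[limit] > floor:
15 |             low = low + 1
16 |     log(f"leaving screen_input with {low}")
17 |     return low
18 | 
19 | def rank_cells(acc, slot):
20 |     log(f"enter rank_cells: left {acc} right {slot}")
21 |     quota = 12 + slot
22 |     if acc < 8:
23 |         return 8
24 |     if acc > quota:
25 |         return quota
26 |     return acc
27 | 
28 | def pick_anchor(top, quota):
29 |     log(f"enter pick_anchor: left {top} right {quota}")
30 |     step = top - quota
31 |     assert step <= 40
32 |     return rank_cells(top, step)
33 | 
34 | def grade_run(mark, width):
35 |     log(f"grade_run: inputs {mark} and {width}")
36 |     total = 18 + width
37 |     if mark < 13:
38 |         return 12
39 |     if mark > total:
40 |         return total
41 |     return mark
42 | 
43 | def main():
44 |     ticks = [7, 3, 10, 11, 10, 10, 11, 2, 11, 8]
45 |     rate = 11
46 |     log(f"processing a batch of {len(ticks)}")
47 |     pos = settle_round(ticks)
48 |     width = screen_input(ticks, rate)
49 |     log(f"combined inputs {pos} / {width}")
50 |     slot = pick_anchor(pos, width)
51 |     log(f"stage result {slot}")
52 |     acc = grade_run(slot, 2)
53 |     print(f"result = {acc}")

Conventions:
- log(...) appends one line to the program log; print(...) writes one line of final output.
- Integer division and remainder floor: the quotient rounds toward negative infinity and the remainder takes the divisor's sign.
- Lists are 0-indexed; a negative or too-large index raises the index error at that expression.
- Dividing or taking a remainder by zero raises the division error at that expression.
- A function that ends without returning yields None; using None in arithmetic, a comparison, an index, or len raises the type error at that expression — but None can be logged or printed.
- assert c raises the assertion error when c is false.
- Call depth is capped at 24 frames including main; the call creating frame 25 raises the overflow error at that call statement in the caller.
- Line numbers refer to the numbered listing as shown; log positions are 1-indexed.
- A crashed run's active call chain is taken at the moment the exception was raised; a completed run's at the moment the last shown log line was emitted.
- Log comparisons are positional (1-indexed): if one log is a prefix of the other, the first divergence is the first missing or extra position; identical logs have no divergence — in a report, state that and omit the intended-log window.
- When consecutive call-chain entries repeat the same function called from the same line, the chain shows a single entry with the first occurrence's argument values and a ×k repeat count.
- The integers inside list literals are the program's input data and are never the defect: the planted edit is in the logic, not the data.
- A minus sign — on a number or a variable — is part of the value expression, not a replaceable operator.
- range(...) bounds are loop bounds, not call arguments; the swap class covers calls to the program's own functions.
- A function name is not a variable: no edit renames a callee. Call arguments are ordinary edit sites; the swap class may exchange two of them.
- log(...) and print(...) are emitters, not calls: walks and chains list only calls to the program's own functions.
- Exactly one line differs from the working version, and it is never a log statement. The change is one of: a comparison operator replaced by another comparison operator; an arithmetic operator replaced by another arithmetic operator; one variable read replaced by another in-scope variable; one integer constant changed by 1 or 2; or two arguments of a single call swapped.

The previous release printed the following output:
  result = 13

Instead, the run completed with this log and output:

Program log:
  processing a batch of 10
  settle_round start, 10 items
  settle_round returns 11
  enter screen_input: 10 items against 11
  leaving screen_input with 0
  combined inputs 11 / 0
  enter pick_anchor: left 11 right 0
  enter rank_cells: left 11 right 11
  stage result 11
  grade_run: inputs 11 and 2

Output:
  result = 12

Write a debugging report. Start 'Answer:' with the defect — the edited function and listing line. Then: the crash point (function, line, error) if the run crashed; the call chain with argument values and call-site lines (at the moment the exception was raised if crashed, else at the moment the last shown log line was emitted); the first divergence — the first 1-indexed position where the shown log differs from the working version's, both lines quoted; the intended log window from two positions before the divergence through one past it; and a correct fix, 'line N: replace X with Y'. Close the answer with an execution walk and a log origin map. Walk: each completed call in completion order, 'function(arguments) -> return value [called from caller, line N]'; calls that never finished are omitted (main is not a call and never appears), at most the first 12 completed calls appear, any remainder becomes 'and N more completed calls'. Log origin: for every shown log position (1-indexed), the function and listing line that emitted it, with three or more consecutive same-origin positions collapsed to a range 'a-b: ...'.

Answer: the defect is in grade_run at line 38.
The tell: No log line changed; the fault shows up purely in the output.
Call chain: main -> grade_run(11, 2) (called at line 52).
First divergence: there is none — every log position agrees.
Execution walk:
  settle_round([7, 3, 10, 11, 10, 10, 11, 2, 11, 8]) -> 11  [called from main, line 47]
  screen_input([7, 3, 10, 11, 10, 10, 11, 2, 11, 8], 11) -> 0  [called from main, line 48]
  rank_cells(11, 11) -> 11  [called from pick_anchor, line 32]
  pick_anchor(11, 0) -> 11  [called from main, line 50]
  grade_run(11, 2) -> 12  [called from main, line 52]
Log line origins:
  1 — main, line 46
  2 — settle_round, line 2
  3 — settle_round, line 7
  4 — screen_input, line 11
  5 — screen_input, line 16
  6 — main, line 49
  7 — pick_anchor, line 29
  8 — rank_cells, line 20
  9 — main, line 51
  10 — grade_run, line 35
A correct fix: line 38: replace `12` with `13`.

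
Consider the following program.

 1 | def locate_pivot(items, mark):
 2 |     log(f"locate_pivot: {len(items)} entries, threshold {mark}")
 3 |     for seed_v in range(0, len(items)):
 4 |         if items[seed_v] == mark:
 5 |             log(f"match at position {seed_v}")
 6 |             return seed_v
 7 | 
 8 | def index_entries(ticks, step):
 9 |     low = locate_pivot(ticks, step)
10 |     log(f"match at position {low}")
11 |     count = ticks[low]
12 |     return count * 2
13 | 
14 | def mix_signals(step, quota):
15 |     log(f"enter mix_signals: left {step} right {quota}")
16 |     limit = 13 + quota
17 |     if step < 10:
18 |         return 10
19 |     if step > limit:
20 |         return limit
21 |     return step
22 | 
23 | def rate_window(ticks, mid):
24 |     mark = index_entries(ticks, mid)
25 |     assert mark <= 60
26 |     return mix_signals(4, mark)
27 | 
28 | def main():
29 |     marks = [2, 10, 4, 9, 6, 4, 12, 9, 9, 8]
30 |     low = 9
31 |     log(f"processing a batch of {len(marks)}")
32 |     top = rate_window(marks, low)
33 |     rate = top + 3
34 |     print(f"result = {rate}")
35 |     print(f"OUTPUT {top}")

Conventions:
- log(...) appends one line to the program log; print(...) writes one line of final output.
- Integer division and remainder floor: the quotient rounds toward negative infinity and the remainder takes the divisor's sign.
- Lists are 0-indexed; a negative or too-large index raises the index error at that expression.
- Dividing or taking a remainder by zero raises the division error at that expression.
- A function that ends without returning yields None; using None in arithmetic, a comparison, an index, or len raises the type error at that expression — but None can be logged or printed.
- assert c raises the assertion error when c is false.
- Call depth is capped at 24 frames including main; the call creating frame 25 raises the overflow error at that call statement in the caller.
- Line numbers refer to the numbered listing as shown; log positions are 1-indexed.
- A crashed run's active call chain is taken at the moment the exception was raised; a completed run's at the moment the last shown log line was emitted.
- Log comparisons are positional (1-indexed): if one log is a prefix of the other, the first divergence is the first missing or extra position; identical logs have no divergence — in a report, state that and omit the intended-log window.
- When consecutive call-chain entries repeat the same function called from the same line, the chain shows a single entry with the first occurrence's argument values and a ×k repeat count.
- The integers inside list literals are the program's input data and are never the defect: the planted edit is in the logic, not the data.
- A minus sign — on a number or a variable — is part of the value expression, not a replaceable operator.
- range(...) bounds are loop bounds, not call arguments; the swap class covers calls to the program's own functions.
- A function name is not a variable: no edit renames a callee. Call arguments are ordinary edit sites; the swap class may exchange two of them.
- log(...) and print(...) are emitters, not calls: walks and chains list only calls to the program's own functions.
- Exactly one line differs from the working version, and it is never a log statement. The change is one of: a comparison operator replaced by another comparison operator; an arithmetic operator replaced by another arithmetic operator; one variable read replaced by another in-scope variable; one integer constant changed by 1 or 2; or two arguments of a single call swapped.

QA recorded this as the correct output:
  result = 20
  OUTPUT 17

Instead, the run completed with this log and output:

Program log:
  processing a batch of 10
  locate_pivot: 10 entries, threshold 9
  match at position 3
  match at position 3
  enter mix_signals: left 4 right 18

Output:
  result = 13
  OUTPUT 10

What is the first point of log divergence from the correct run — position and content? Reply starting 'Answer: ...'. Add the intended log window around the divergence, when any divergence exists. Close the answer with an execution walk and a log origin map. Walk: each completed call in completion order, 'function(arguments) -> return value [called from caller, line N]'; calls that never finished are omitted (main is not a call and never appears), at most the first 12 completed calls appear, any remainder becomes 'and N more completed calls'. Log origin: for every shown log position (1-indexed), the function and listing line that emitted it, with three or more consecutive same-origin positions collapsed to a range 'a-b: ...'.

Answer: position 5 — shown 'enter mix_signals: left 4 right 18', intended 'enter mix_signals: left 18 right 4'.
Intended log window:
  3: match at position 3
  4: match at position 3
  5: enter mix_signals: left 18 right 4
Execution walk:
  locate_pivot([2, 10, 4, 9, 6, 4, 12, 9, 9, 8], 9) -> 3  [called from index_entries, line 9]
  index_entries([2, 10, 4, 9, 6, 4, 12, 9, 9, 8], 9) -> 18  [called from rate_window, line 24]
  mix_signals(4, 18) -> 10  [called from rate_window, line 26]
  rate_window([2, 10, 4, 9, 6, 4, 12, 9, 9, 8], 9) -> 10  [called from main, line 32]
Log line origins:
  1: logged in main at line 31
  2: logged in locate_pivot at line 2
  3: logged in locate_pivot at line 5
  4: logged in index_entries at line 10
  5: logged in mix_signals at line 15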